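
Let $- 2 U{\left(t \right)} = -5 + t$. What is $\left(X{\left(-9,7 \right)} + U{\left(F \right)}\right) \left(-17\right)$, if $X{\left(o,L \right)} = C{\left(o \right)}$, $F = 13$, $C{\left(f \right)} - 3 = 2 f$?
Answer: $323$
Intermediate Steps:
$C{\left(f \right)} = 3 + 2 f$
$X{\left(o,L \right)} = 3 + 2 o$
$U{\left(t \right)} = \frac{5}{2} - \frac{t}{2}$ ($U{\left(t \right)} = - \frac{-5 + t}{2} = \frac{5}{2} - \frac{t}{2}$)
$\left(X{\left(-9,7 \right)} + U{\left(F \right)}\right) \left(-17\right) = \left(\left(3 + 2 \left(-9\right)\right) + \left(\frac{5}{2} - \frac{13}{2}\right)\right) \left(-17\right) = \left(\left(3 - 18\right) + \left(\frac{5}{2} - \frac{13}{2}\right)\right) \left(-17\right) = \left(-15 - 4\right) \left(-17\right) = \left(-19\right) \left(-17\right) = 323$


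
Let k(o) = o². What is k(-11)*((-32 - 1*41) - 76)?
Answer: -18029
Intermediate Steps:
k(-11)*((-32 - 1*41) - 76) = (-11)²*((-32 - 1*41) - 76) = 121*((-32 - 41) - 76) = 121*(-73 - 76) = 121*(-149) = -18029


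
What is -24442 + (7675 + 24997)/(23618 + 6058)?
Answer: -181327030/7419 ≈ -24441.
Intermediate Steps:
-24442 + (7675 + 24997)/(23618 + 6058) = -24442 + 32672/29676 = -24442 + 32672*(1/29676) = -24442 + 8168/7419 = -181327030/7419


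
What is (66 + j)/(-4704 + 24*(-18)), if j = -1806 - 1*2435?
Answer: 4175/5136 ≈ 0.81289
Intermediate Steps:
j = -4241 (j = -1806 - 2435 = -4241)
(66 + j)/(-4704 + 24*(-18)) = (66 - 4241)/(-4704 + 24*(-18)) = -4175/(-4704 - 432) = -4175/(-5136) = -4175*(-1/5136) = 4175/5136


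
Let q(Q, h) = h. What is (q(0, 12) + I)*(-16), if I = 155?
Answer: -2672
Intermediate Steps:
(q(0, 12) + I)*(-16) = (12 + 155)*(-16) = 167*(-16) = -2672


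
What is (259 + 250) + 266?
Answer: 775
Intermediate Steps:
(259 + 250) + 266 = 509 + 266 = 775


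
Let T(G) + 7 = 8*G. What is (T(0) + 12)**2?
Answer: 25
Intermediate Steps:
T(G) = -7 + 8*G
(T(0) + 12)**2 = ((-7 + 8*0) + 12)**2 = ((-7 + 0) + 12)**2 = (-7 + 12)**2 = 5**2 = 25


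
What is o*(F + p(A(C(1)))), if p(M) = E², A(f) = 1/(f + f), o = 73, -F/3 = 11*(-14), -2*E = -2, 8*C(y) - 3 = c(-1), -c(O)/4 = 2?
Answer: 33799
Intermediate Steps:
c(O) = -8 (c(O) = -4*2 = -8)
C(y) = -5/8 (C(y) = 3/8 + (⅛)*(-8) = 3/8 - 1 = -5/8)
E = 1 (E = -½*(-2) = 1)
F = 462 (F = -33*(-14) = -3*(-154) = 462)
A(f) = 1/(2*f)
p(M) = 1 (p(M) = 1² = 1)
o*(F + p(A(C(1)))) = 73*(462 + 1) = 73*463 = 33799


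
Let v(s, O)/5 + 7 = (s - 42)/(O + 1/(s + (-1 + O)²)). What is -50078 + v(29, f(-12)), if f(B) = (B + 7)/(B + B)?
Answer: -4995275237/99149 ≈ -50382.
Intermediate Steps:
f(B) = (7 + B)/(2*B) (f(B) = (7 + B)/((2*B)) = (7 + B)*(1/(2*B)) = (7 + B)/(2*B))
v(s, O) = -35 + 5*(-42 + s)/(O + 1/(s + (-1 + O)²)) (v(s, O) = -35 + 5*((s - 42)/(O + 1/(s + (-1 + O)²))) = -35 + 5*((-42 + s)/(O + 1/(s + (-1 + O)²))) = -35 + 5*(-42 + s)/(O + 1/(s + (-1 + O)²)))
-50078 + v(29, f(-12)) = -50078 + 5*(-7 + 29² - 42*29 - 42*(-1 + (½)*(7 - 12)/(-12))² + 29*(-1 + (½)*(7 - 12)/(-12))² - 7*(½)*(7 - 12)/(-12)*29 - 7*(½)*(7 - 12)/(-12)*(-1 + (½)*(7 - 12)/(-12))²)/(1 + ((½)*(7 - 12)/(-12))*29 + ((½)*(7 - 12)/(-12))*(-1 + (½)*(7 - 12)/(-12))²) = -50078 + 5*(-7 + 841 - 1218 - 42*(-1 + (½)*(-1/12)*(-5))² + 29*(-1 + (½)*(-1/12)*(-5))² - 7*(½)*(-1/12)*(-5)*29 - 7*(½)*(-1/12)*(-5)*(-1 + (½)*(-1/12)*(-5))²)/(1 + ((½)*(-1/12)*(-5))*29 + ((½)*(-1/12)*(-5))*(-1 + (½)*(-1/12)*(-5))²) = -50078 + 5*(-7 + 841 - 1218 - 42*(-1 + 5/24)² + 29*(-1 + 5/24)² - 7*5/24*29 - 7*5/24*(-1 + 5/24)²)/(1 + (5/24)*29 + 5*(-1 + 5/24)²/24) = -50078 + 5*(-7 + 841 - 1218 - 42*(-19/24)² + 29*(-19/24)² - 1015/24 - 7*5/24*(-19/24)²)/(1 + 145/24 + 5*(-19/24)²/24) = -50078 + 5*(-7 + 841 - 1218 - 42*361/576 + 29*(361/576) - 1015/24 - 7*5/24*361/576)/(1 + 145/24 + (5/24)*(361/576)) = -50078 + 5*(-7 + 841 - 1218 - 2527/96 + 10469/576 - 1015/24 - 12635/13824)/(1 + 145/24 + 1805/13824) = -50078 + 5*(-6018323/13824)/(99149/13824) = -50078 + 5*(13824/99149)*(-6018323/13824) = -50078 - 30091615/99149 = -4995275237/99149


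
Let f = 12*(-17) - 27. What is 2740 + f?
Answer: 2509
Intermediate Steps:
f = -231 (f = -204 - 27 = -231)
2740 + f = 2740 - 231 = 2509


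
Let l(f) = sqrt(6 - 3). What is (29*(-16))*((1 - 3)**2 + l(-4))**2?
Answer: -8816 - 3712*sqrt(3) ≈ -15245.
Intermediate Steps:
l(f) = sqrt(3)
(29*(-16))*((1 - 3)**2 + l(-4))**2 = (29*(-16))*((1 - 3)**2 + sqrt(3))**2 = -464*((-2)**2 + sqrt(3))**2 = -464*(4 + sqrt(3))**2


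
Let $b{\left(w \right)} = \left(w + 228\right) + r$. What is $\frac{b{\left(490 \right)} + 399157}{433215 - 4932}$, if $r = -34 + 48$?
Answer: $\frac{399889}{428283} \approx 0.9337$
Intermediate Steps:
$r = 14$
$b{\left(w \right)} = 242 + w$ ($b{\left(w \right)} = \left(w + 228\right) + 14 = \left(228 + w\right) + 14 = 242 + w$)
$\frac{b{\left(490 \right)} + 399157}{433215 - 4932} = \frac{\left(242 + 490\right) + 399157}{433215 - 4932} = \frac{732 + 399157}{428283} = 399889 \cdot \frac{1}{428283} = \frac{399889}{428283}$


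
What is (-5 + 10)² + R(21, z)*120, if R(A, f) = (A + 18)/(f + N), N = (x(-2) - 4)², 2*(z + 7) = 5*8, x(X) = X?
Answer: 5905/49 ≈ 120.51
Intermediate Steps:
z = 13 (z = -7 + (5*8)/2 = -7 + (½)*40 = -7 + 20 = 13)
N = 36 (N = (-2 - 4)² = (-6)² = 36)
R(A, f) = (18 + A)/(36 + f) (R(A, f) = (A + 18)/(f + 36) = (18 + A)/(36 + f))
(-5 + 10)² + R(21, z)*120 = (-5 + 10)² + ((18 + 21)/(36 + 13))*120 = 5² + (39/49)*120 = 25 + ((1/49)*39)*120 = 25 + (39/49)*120 = 25 + 4680/49 = 5905/49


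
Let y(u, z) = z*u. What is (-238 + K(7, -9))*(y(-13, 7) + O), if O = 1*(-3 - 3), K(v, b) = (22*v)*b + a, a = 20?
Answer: 155588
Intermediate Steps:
y(u, z) = u*z
K(v, b) = 20 + 22*b*v (K(v, b) = (22*v)*b + 20 = 22*b*v + 20 = 20 + 22*b*v)
O = -6 (O = 1*(-6) = -6)
(-238 + K(7, -9))*(y(-13, 7) + O) = (-238 + (20 + 22*(-9)*7))*(-13*7 - 6) = (-238 + (20 - 1386))*(-91 - 6) = (-238 - 1366)*(-97) = -1604*(-97) = 155588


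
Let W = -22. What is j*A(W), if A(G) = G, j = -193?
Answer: 4246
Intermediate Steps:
j*A(W) = -193*(-22) = 4246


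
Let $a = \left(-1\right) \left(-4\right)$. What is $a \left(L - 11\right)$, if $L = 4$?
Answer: $-28$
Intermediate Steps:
$a = 4$
$a \left(L - 11\right) = 4 \left(4 - 11\right) = 4 \left(-7\right) = -28$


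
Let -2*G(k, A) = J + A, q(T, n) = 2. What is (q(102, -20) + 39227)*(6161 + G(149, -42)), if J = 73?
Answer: 482163639/2 ≈ 2.4108e+8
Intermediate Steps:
G(k, A) = -73/2 - A/2 (G(k, A) = -(73 + A)/2 = -73/2 - A/2)
(q(102, -20) + 39227)*(6161 + G(149, -42)) = (2 + 39227)*(6161 + (-73/2 - 1/2*(-42))) = 39229*(6161 + (-73/2 + 21)) = 39229*(6161 - 31/2) = 39229*(12291/2) = 482163639/2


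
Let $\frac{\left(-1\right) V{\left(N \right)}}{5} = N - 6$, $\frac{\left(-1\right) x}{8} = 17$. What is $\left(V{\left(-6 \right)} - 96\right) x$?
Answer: $4896$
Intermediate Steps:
$x = -136$ ($x = \left(-8\right) 17 = -136$)
$V{\left(N \right)} = 30 - 5 N$ ($V{\left(N \right)} = - 5 \left(N - 6\right) = - 5 \left(-6 + N\right) = 30 - 5 N$)
$\left(V{\left(-6 \right)} - 96\right) x = \left(\left(30 - -30\right) - 96\right) \left(-136\right) = \left(\left(30 + 30\right) - 96\right) \left(-136\right) = \left(60 - 96\right) \left(-136\right) = \left(-36\right) \left(-136\right) = 4896$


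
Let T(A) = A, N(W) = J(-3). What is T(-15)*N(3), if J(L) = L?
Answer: 45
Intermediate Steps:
N(W) = -3
T(-15)*N(3) = -15*(-3) = 45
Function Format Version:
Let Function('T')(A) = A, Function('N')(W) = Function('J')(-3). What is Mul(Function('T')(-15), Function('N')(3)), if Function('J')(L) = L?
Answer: 45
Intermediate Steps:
Function('N')(W) = -3
Mul(Function('T')(-15), Function('N')(3)) = Mul(-15, -3) = 45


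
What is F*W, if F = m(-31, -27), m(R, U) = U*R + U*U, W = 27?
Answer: 42282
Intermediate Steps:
m(R, U) = U**2 + R*U (m(R, U) = R*U + U**2 = U**2 + R*U)
F = 1566 (F = -27*(-31 - 27) = -27*(-58) = 1566)
F*W = 1566*27 = 42282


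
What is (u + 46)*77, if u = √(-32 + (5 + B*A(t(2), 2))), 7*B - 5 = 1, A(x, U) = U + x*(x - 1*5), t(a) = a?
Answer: 3542 + 11*I*√1491 ≈ 3542.0 + 424.75*I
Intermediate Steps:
A(x, U) = U + x*(-5 + x) (A(x, U) = U + x*(x - 5) = U + x*(-5 + x))
B = 6/7 (B = 5/7 + (⅐)*1 = 5/7 + ⅐ = 6/7 ≈ 0.85714)
u = I*√1491/7 (u = √(-32 + (5 + 6*(2 + 2² - 5*2)/7)) = √(-32 + (5 + 6*(2 + 4 - 10)/7)) = √(-32 + (5 + (6/7)*(-4))) = √(-32 + (5 - 24/7)) = √(-32 + 11/7) = √(-213/7) = I*√1491/7 ≈ 5.5162*I)
(u + 46)*77 = (I*√1491/7 + 46)*77 = (46 + I*√1491/7)*77 = 3542 + 11*I*√1491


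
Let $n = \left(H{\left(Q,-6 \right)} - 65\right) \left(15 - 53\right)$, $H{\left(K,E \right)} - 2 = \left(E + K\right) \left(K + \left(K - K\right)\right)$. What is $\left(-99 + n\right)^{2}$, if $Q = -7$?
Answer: $1352569$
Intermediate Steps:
$H{\left(K,E \right)} = 2 + K \left(E + K\right)$ ($H{\left(K,E \right)} = 2 + \left(E + K\right) \left(K + \left(K - K\right)\right) = 2 + \left(E + K\right) \left(K + 0\right) = 2 + \left(E + K\right) K = 2 + K \left(E + K\right)$)
$n = -1064$ ($n = \left(\left(2 + \left(-7\right)^{2} - -42\right) - 65\right) \left(15 - 53\right) = \left(\left(2 + 49 + 42\right) - 65\right) \left(-38\right) = \left(93 - 65\right) \left(-38\right) = 28 \left(-38\right) = -1064$)
$\left(-99 + n\right)^{2} = \left(-99 - 1064\right)^{2} = \left(-1163\right)^{2} = 1352569$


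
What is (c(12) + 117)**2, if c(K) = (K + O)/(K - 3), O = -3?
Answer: 13924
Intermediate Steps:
c(K) = 1 (c(K) = (K - 3)/(K - 3) = (-3 + K)/(-3 + K) = 1)
(c(12) + 117)**2 = (1 + 117)**2 = 118**2 = 13924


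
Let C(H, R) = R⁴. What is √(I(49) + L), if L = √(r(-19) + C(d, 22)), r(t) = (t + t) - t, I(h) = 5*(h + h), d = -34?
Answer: √(490 + √234237) ≈ 31.209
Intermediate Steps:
I(h) = 10*h (I(h) = 5*(2*h) = 10*h)
r(t) = t (r(t) = 2*t - t = t)
L = √234237 (L = √(-19 + 22⁴) = √(-19 + 234256) = √234237 ≈ 483.98)
√(I(49) + L) = √(10*49 + √234237) = √(490 + √234237)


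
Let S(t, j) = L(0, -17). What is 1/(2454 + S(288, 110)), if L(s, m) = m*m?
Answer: 1/2743 ≈ 0.00036456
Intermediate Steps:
L(s, m) = m**2
S(t, j) = 289 (S(t, j) = (-17)**2 = 289)
1/(2454 + S(288, 110)) = 1/(2454 + 289) = 1/2743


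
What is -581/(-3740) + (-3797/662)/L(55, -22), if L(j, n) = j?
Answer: 63213/1237940 ≈ 0.051063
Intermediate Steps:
-581/(-3740) + (-3797/662)/L(55, -22) = -581/(-3740) - 3797/662/55 = -581*(-1/3740) - 3797*1/662*(1/55) = 581/3740 - 3797/662*1/55 = 581/3740 - 3797/36410 = 63213/1237940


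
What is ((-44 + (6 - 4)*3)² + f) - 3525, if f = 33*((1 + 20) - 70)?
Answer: -3698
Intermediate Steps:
f = -1617 (f = 33*(21 - 70) = 33*(-49) = -1617)
((-44 + (6 - 4)*3)² + f) - 3525 = ((-44 + (6 - 4)*3)² - 1617) - 3525 = ((-44 + 2*3)² - 1617) - 3525 = ((-44 + 6)² - 1617) - 3525 = ((-38)² - 1617) - 3525 = (1444 - 1617) - 3525 = -173 - 3525 = -3698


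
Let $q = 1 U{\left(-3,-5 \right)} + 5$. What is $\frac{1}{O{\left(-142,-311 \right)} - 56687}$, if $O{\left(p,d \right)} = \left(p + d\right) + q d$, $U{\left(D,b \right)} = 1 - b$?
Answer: $- \frac{1}{60561} \approx -1.6512 \cdot 10^{-5}$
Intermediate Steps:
$q = 11$ ($q = 1 \left(1 - -5\right) + 5 = 1 \left(1 + 5\right) + 5 = 1 \cdot 6 + 5 = 6 + 5 = 11$)
$O{\left(p,d \right)} = p + 12 d$ ($O{\left(p,d \right)} = \left(p + d\right) + 11 d = \left(d + p\right) + 11 d = p + 12 d$)
$\frac{1}{O{\left(-142,-311 \right)} - 56687} = \frac{1}{\left(-142 + 12 \left(-311\right)\right) - 56687} = \frac{1}{\left(-142 - 3732\right) - 56687} = \frac{1}{-3874 - 56687} = \frac{1}{-60561} = - \frac{1}{60561}$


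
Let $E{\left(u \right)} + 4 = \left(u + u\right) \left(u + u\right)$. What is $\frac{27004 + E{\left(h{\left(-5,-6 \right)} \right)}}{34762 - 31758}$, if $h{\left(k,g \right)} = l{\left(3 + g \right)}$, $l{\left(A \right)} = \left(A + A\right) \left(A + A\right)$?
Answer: $\frac{8046}{751} \approx 10.714$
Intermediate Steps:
$l{\left(A \right)} = 4 A^{2}$ ($l{\left(A \right)} = 2 A 2 A = 4 A^{2}$)
$h{\left(k,g \right)} = 4 \left(3 + g\right)^{2}$
$E{\left(u \right)} = -4 + 4 u^{2}$ ($E{\left(u \right)} = -4 + \left(u + u\right) \left(u + u\right) = -4 + 2 u 2 u = -4 + 4 u^{2}$)
$\frac{27004 + E{\left(h{\left(-5,-6 \right)} \right)}}{34762 - 31758} = \frac{27004 - \left(4 - 4 \left(4 \left(3 - 6\right)^{2}\right)^{2}\right)}{34762 - 31758} = \frac{27004 - \left(4 - 4 \left(4 \left(-3\right)^{2}\right)^{2}\right)}{3004} = \left(27004 - \left(4 - 4 \left(4 \cdot 9\right)^{2}\right)\right) \frac{1}{3004} = \left(27004 - \left(4 - 4 \cdot 36^{2}\right)\right) \frac{1}{3004} = \left(27004 + \left(-4 + 4 \cdot 1296\right)\right) \frac{1}{3004} = \left(27004 + \left(-4 + 5184\right)\right) \frac{1}{3004} = \left(27004 + 5180\right) \frac{1}{3004} = 32184 \cdot \frac{1}{3004} = \frac{8046}{751}$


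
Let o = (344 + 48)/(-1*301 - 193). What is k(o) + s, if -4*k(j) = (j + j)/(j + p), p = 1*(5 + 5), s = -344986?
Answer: -392249033/1137 ≈ -3.4499e+5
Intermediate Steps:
p = 10 (p = 1*10 = 10)
o = -196/247 (o = 392/(-301 - 193) = 392/(-494) = 392*(-1/494) = -196/247 ≈ -0.79352)
k(j) = -j/(2*(10 + j)) (k(j) = -(j + j)/(4*(j + 10)) = -2*j/(4*(10 + j)) = -j/(2*(10 + j)))
k(o) + s = -1*(-196/247)/(20 + 2*(-196/247)) - 344986 = -1*(-196/247)/(20 - 392/247) - 344986 = -1*(-196/247)/4548/247 - 344986 = -1*(-196/247)*247/4548 - 344986 = 49/1137 - 344986 = -392249033/1137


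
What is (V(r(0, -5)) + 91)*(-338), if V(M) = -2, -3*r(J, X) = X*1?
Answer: -30082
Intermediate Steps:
r(J, X) = -X/3
(V(r(0, -5)) + 91)*(-338) = (-2 + 91)*(-338) = 89*(-338) = -30082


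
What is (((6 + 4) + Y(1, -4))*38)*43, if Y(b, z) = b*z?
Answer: 9804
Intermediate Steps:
(((6 + 4) + Y(1, -4))*38)*43 = (((6 + 4) + 1*(-4))*38)*43 = ((10 - 4)*38)*43 = (6*38)*43 = 228*43 = 9804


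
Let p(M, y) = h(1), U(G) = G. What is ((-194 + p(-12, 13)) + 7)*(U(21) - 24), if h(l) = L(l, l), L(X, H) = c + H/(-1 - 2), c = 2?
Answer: 556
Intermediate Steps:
L(X, H) = 2 - H/3 (L(X, H) = 2 + H/(-1 - 2) = 2 + H/(-3) = 2 + H*(-1/3) = 2 - H/3)
h(l) = 2 - l/3
p(M, y) = 5/3 (p(M, y) = 2 - 1/3*1 = 2 - 1/3 = 5/3)
((-194 + p(-12, 13)) + 7)*(U(21) - 24) = ((-194 + 5/3) + 7)*(21 - 24) = (-577/3 + 7)*(-3) = -556/3*(-3) = 556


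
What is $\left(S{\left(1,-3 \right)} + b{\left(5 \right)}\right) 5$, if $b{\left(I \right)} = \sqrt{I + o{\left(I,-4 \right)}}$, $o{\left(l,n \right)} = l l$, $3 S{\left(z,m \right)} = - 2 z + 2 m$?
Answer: $- \frac{40}{3} + 5 \sqrt{30} \approx 14.053$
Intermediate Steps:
$S{\left(z,m \right)} = - \frac{2 z}{3} + \frac{2 m}{3}$ ($S{\left(z,m \right)} = \frac{- 2 z + 2 m}{3} = - \frac{2 z}{3} + \frac{2 m}{3}$)
$o{\left(l,n \right)} = l^{2}$
$b{\left(I \right)} = \sqrt{I + I^{2}}$
$\left(S{\left(1,-3 \right)} + b{\left(5 \right)}\right) 5 = \left(\left(\left(- \frac{2}{3}\right) 1 + \frac{2}{3} \left(-3\right)\right) + \sqrt{5 \left(1 + 5\right)}\right) 5 = \left(\left(- \frac{2}{3} - 2\right) + \sqrt{5 \cdot 6}\right) 5 = \left(- \frac{8}{3} + \sqrt{30}\right) 5 = - \frac{40}{3} + 5 \sqrt{30}$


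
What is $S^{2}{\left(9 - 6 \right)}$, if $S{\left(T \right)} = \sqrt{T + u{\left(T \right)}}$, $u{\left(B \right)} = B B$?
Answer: $12$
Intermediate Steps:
$u{\left(B \right)} = B^{2}$
$S{\left(T \right)} = \sqrt{T + T^{2}}$
$S^{2}{\left(9 - 6 \right)} = \left(\sqrt{\left(9 - 6\right) \left(1 + \left(9 - 6\right)\right)}\right)^{2} = \left(\sqrt{3 \left(1 + 3\right)}\right)^{2} = \left(\sqrt{3 \cdot 4}\right)^{2} = \left(\sqrt{12}\right)^{2} = \left(2 \sqrt{3}\right)^{2} = 12$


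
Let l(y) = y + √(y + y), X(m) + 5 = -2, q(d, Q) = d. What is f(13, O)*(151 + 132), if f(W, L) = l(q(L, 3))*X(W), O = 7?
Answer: -13867 - 1981*√14 ≈ -21279.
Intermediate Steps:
X(m) = -7 (X(m) = -5 - 2 = -7)
l(y) = y + √2*√y (l(y) = y + √(2*y) = y + √2*√y)
f(W, L) = -7*L - 7*√2*√L (f(W, L) = (L + √2*√L)*(-7) = -7*L - 7*√2*√L)
f(13, O)*(151 + 132) = (-7*7 - 7*√2*√7)*(151 + 132) = (-49 - 7*√14)*283 = -13867 - 1981*√14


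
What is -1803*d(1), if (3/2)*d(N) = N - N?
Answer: 0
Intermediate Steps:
d(N) = 0 (d(N) = 2*(N - N)/3 = (⅔)*0 = 0)
-1803*d(1) = -1803*0 = 0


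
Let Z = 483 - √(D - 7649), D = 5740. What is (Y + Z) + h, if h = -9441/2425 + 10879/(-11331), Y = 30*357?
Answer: 307424258729/27477675 - I*√1909 ≈ 11188.0 - 43.692*I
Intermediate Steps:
Y = 10710
h = -133357546/27477675 (h = -9441*1/2425 + 10879*(-1/11331) = -9441/2425 - 10879/11331 = -133357546/27477675 ≈ -4.8533)
Z = 483 - I*√1909 (Z = 483 - √(5740 - 7649) = 483 - √(-1909) = 483 - I*√1909 ≈ 483.0 - 43.692*I)
(Y + Z) + h = (10710 + (483 - I*√1909)) - 133357546/27477675 = (11193 - I*√1909) - 133357546/27477675 = 307424258729/27477675 - I*√1909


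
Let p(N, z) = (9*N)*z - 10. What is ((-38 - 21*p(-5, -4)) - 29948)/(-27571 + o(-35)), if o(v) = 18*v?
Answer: 33556/28201 ≈ 1.1899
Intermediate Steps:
p(N, z) = -10 + 9*N*z (p(N, z) = 9*N*z - 10 = -10 + 9*N*z)
((-38 - 21*p(-5, -4)) - 29948)/(-27571 + o(-35)) = ((-38 - 21*(-10 + 9*(-5)*(-4))) - 29948)/(-27571 + 18*(-35)) = ((-38 - 21*(-10 + 180)) - 29948)/(-27571 - 630) = ((-38 - 21*170) - 29948)/(-28201) = ((-38 - 3570) - 29948)*(-1/28201) = (-3608 - 29948)*(-1/28201) = -33556*(-1/28201) = 33556/28201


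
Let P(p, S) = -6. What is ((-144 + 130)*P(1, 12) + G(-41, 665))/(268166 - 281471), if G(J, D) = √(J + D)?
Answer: -28/4435 - 4*√39/13305 ≈ -0.0081909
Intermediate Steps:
G(J, D) = √(D + J)
((-144 + 130)*P(1, 12) + G(-41, 665))/(268166 - 281471) = ((-144 + 130)*(-6) + √(665 - 41))/(268166 - 281471) = (-14*(-6) + √624)/(-13305) = (84 + 4*√39)*(-1/13305) = -28/4435 - 4*√39/13305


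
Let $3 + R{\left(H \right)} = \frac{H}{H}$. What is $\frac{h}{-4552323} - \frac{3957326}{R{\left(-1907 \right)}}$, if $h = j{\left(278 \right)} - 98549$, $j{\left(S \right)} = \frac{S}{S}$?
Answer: $\frac{9007513182697}{4552323} \approx 1.9787 \cdot 10^{6}$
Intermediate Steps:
$j{\left(S \right)} = 1$
$R{\left(H \right)} = -2$ ($R{\left(H \right)} = -3 + \frac{H}{H} = -3 + 1 = -2$)
$h = -98548$ ($h = 1 - 98549 = -98548$)
$\frac{h}{-4552323} - \frac{3957326}{R{\left(-1907 \right)}} = - \frac{98548}{-4552323} - \frac{3957326}{-2} = \left(-98548\right) \left(- \frac{1}{4552323}\right) - -1978663 = \frac{98548}{4552323} + 1978663 = \frac{9007513182697}{4552323}$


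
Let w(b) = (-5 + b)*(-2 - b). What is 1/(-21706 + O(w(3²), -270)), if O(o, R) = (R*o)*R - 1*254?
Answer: -1/3229560 ≈ -3.0964e-7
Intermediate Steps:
O(o, R) = -254 + o*R² (O(o, R) = o*R² - 254 = -254 + o*R²)
1/(-21706 + O(w(3²), -270)) = 1/(-21706 + (-254 + (10 - (3²)² + 3*3²)*(-270)²)) = 1/(-21706 + (-254 + (10 - 1*9² + 3*9)*72900)) = 1/(-21706 + (-254 + (10 - 1*81 + 27)*72900)) = 1/(-21706 + (-254 + (10 - 81 + 27)*72900)) = 1/(-21706 + (-254 - 44*72900)) = 1/(-21706 + (-254 - 3207600)) = 1/(-21706 - 3207854) = 1/(-3229560) = -1/3229560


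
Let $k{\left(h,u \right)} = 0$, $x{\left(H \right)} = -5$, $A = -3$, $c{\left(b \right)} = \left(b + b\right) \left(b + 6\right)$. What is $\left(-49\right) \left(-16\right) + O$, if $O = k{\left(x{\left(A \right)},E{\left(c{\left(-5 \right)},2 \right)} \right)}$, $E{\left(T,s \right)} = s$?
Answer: $784$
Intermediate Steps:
$c{\left(b \right)} = 2 b \left(6 + b\right)$
$O = 0$
$\left(-49\right) \left(-16\right) + O = \left(-49\right) \left(-16\right) + 0 = 784 + 0 = 784$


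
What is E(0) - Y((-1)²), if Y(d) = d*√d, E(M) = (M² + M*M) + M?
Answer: -1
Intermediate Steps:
E(M) = M + 2*M² (E(M) = (M² + M²) + M = 2*M² + M = M + 2*M²)
Y(d) = d^(3/2)
E(0) - Y((-1)²) = 0*(1 + 2*0) - ((-1)²)^(3/2) = 0*(1 + 0) - 1^(3/2) = 0*1 - 1*1 = 0 - 1 = -1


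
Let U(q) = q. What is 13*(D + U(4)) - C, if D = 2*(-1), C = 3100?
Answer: -3074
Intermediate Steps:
D = -2
13*(D + U(4)) - C = 13*(-2 + 4) - 1*3100 = 13*2 - 3100 = 26 - 3100 = -3074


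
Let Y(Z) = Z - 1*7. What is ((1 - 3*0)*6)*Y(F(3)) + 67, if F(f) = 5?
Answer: 55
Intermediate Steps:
Y(Z) = -7 + Z (Y(Z) = Z - 7 = -7 + Z)
((1 - 3*0)*6)*Y(F(3)) + 67 = ((1 - 3*0)*6)*(-7 + 5) + 67 = ((1 + 0)*6)*(-2) + 67 = (1*6)*(-2) + 67 = 6*(-2) + 67 = -12 + 67 = 55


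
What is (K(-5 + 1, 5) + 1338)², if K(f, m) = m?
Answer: 1803649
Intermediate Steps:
(K(-5 + 1, 5) + 1338)² = (5 + 1338)² = 1343² = 1803649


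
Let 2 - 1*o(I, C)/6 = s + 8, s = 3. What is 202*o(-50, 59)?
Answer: -10908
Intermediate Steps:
o(I, C) = -54 (o(I, C) = 12 - 6*(3 + 8) = 12 - 6*11 = 12 - 66 = -54)
202*o(-50, 59) = 202*(-54) = -10908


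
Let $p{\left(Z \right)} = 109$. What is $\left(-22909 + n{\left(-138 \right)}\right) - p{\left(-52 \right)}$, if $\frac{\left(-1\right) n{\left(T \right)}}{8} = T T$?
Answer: $-175370$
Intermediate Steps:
$n{\left(T \right)} = - 8 T^{2}$ ($n{\left(T \right)} = - 8 T T = - 8 T^{2}$)
$\left(-22909 + n{\left(-138 \right)}\right) - p{\left(-52 \right)} = \left(-22909 - 8 \left(-138\right)^{2}\right) - 109 = \left(-22909 - 152352\right) - 109 = -175261 - 109 = -175370$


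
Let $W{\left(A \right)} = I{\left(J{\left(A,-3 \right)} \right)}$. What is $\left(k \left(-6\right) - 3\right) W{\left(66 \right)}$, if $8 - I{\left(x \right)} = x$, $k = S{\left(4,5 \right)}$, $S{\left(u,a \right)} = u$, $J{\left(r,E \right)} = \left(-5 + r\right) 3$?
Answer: $4725$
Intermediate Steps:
$J{\left(r,E \right)} = -15 + 3 r$
$k = 4$
$I{\left(x \right)} = 8 - x$
$W{\left(A \right)} = 23 - 3 A$ ($W{\left(A \right)} = 8 - \left(-15 + 3 A\right) = 23 - 3 A$)
$\left(k \left(-6\right) - 3\right) W{\left(66 \right)} = \left(4 \left(-6\right) - 3\right) \left(23 - 198\right) = \left(-24 - 3\right) \left(23 - 198\right) = \left(-27\right) \left(-175\right) = 4725$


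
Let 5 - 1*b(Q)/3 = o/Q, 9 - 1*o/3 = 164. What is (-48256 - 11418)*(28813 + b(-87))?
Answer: -49860431678/29 ≈ -1.7193e+9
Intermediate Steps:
o = -465 (o = 27 - 3*164 = 27 - 492 = -465)
b(Q) = 15 + 1395/Q (b(Q) = 15 - (-1395)/Q = 15 + 1395/Q)
(-48256 - 11418)*(28813 + b(-87)) = (-48256 - 11418)*(28813 + (15 + 1395/(-87))) = -59674*(28813 + (15 + 1395*(-1/87))) = -59674*(28813 + (15 - 465/29)) = -59674*(28813 - 30/29) = -59674*835547/29 = -49860431678/29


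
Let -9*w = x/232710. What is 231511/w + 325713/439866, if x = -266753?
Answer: 71093271991066343/39111858366 ≈ 1.8177e+6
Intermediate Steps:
w = 266753/2094390 (w = -(-266753)/(9*232710) = -⅑*(-266753/232710) = 266753/2094390 ≈ 0.12737)
231511/w + 325713/439866 = 231511/(266753/2094390) + 325713/439866 = 231511*(2094390/266753) + 325713*(1/439866) = 484874323290/266753 + 108571/146622 = 71093271991066343/39111858366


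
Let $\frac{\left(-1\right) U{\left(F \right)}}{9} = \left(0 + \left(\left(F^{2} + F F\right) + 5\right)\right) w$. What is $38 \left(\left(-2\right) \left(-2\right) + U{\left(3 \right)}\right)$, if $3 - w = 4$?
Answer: $8018$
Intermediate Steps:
$w = -1$ ($w = 3 - 4 = -1$)
$U{\left(F \right)} = 45 + 18 F^{2}$ ($U{\left(F \right)} = - 9 \left(0 + \left(\left(F^{2} + F F\right) + 5\right)\right) \left(-1\right) = - 9 \left(0 + \left(\left(F^{2} + F^{2}\right) + 5\right)\right) \left(-1\right) = - 9 \left(0 + \left(2 F^{2} + 5\right)\right) \left(-1\right) = - 9 \left(0 + \left(5 + 2 F^{2}\right)\right) \left(-1\right) = - 9 \left(5 + 2 F^{2}\right) \left(-1\right) = - 9 \left(-5 - 2 F^{2}\right) = 45 + 18 F^{2}$)
$38 \left(\left(-2\right) \left(-2\right) + U{\left(3 \right)}\right) = 38 \left(\left(-2\right) \left(-2\right) + \left(45 + 18 \cdot 3^{2}\right)\right) = 38 \left(4 + \left(45 + 18 \cdot 9\right)\right) = 38 \left(4 + \left(45 + 162\right)\right) = 38 \left(4 + 207\right) = 38 \cdot 211 = 8018$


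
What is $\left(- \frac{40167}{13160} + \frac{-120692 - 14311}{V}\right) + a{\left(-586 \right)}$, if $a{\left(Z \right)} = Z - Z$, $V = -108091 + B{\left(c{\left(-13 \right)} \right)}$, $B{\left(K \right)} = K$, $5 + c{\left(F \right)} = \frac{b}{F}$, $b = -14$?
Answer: $- \frac{16673860419}{9246439720} \approx -1.8033$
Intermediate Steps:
$c{\left(F \right)} = -5 - \frac{14}{F}$
$V = - \frac{1405234}{13}$ ($V = -108091 - \left(5 + \frac{14}{-13}\right) = -108091 - \frac{51}{13} = - \frac{1405234}{13} \approx -1.0809 \cdot 10^{5}$)
$a{\left(Z \right)} = 0$
$\left(- \frac{40167}{13160} + \frac{-120692 - 14311}{V}\right) + a{\left(-586 \right)} = \left(- \frac{40167}{13160} + \frac{-120692 - 14311}{- \frac{1405234}{13}}\right) + 0 = \left(\left(-40167\right) \frac{1}{13160} + \left(-120692 - 14311\right) \left(- \frac{13}{1405234}\right)\right) + 0 = \left(- \frac{40167}{13160} - - \frac{1755039}{1405234}\right) + 0 = \left(- \frac{40167}{13160} + \frac{1755039}{1405234}\right) + 0 = - \frac{16673860419}{9246439720} + 0 = - \frac{16673860419}{9246439720}$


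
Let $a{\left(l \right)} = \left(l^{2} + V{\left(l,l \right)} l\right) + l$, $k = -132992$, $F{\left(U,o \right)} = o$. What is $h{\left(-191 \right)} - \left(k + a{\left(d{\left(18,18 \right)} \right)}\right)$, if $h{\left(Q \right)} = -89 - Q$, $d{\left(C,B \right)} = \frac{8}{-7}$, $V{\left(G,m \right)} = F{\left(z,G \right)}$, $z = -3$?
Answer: $\frac{6521534}{49} \approx 1.3309 \cdot 10^{5}$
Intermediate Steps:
$V{\left(G,m \right)} = G$
$d{\left(C,B \right)} = - \frac{8}{7}$ ($d{\left(C,B \right)} = 8 \left(- \frac{1}{7}\right) = - \frac{8}{7}$)
$a{\left(l \right)} = l + 2 l^{2}$ ($a{\left(l \right)} = \left(l^{2} + l l\right) + l = \left(l^{2} + l^{2}\right) + l = 2 l^{2} + l = l + 2 l^{2}$)
$h{\left(-191 \right)} - \left(k + a{\left(d{\left(18,18 \right)} \right)}\right) = \left(-89 - -191\right) - \left(-132992 - \frac{8 \left(1 + 2 \left(- \frac{8}{7}\right)\right)}{7}\right) = \left(-89 + 191\right) - \left(-132992 - \frac{8 \left(1 - \frac{16}{7}\right)}{7}\right) = 102 - \left(-132992 - - \frac{72}{49}\right) = 102 - \left(-132992 + \frac{72}{49}\right) = 102 - - \frac{6516536}{49} = 102 + \frac{6516536}{49} = \frac{6521534}{49}$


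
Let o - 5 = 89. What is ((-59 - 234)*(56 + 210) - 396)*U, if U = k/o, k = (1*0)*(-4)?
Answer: 0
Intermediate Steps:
k = 0 (k = 0*(-4) = 0)
o = 94 (o = 5 + 89 = 94)
U = 0 (U = 0/94 = 0*(1/94) = 0)
((-59 - 234)*(56 + 210) - 396)*U = ((-59 - 234)*(56 + 210) - 396)*0 = (-293*266 - 396)*0 = (-77938 - 396)*0 = -78334*0 = 0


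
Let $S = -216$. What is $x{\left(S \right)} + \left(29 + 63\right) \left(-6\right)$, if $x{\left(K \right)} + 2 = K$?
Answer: $-770$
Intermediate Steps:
$x{\left(K \right)} = -2 + K$
$x{\left(S \right)} + \left(29 + 63\right) \left(-6\right) = \left(-2 - 216\right) + \left(29 + 63\right) \left(-6\right) = -218 + 92 \left(-6\right) = -218 - 552 = -770$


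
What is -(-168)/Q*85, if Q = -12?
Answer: -1190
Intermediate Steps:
-(-168)/Q*85 = -(-168)/(-12)*85 = -(-168)*(-1)/12*85 = -3*14/3*85 = -14*85 = -1190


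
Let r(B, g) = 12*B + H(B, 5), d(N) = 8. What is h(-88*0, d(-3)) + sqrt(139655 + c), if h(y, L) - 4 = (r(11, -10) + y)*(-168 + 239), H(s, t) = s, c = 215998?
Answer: 10157 + 3*sqrt(39517) ≈ 10753.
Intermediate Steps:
r(B, g) = 13*B (r(B, g) = 12*B + B = 13*B)
h(y, L) = 10157 + 71*y (h(y, L) = 4 + (13*11 + y)*(-168 + 239) = 4 + (143 + y)*71 = 4 + (10153 + 71*y) = 10157 + 71*y)
h(-88*0, d(-3)) + sqrt(139655 + c) = (10157 + 71*(-88*0)) + sqrt(139655 + 215998) = (10157 + 71*0) + sqrt(355653) = (10157 + 0) + 3*sqrt(39517) = 10157 + 3*sqrt(39517)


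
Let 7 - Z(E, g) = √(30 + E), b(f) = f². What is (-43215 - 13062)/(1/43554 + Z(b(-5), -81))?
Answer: 57483492152814/875468903 + 8211900515364*√55/875468903 ≈ 1.3522e+5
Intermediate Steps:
Z(E, g) = 7 - √(30 + E)
(-43215 - 13062)/(1/43554 + Z(b(-5), -81)) = (-43215 - 13062)/(1/43554 + (7 - √(30 + (-5)²))) = -56277/(1/43554 + (7 - √(30 + 25))) = -56277/(1/43554 + (7 - √55)) = -56277/(304879/43554 - √55)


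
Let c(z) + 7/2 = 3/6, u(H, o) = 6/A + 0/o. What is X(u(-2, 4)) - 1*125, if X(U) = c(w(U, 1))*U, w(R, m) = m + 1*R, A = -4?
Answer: -241/2 ≈ -120.50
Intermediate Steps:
w(R, m) = R + m (w(R, m) = m + R = R + m)
u(H, o) = -3/2 (u(H, o) = 6/(-4) + 0/o = 6*(-¼) + 0 = -3/2 + 0 = -3/2)
c(z) = -3 (c(z) = -7/2 + 3/6 = -7/2 + 3*(⅙) = -7/2 + ½ = -3)
X(U) = -3*U
X(u(-2, 4)) - 1*125 = -3*(-3/2) - 1*125 = 9/2 - 125 = -241/2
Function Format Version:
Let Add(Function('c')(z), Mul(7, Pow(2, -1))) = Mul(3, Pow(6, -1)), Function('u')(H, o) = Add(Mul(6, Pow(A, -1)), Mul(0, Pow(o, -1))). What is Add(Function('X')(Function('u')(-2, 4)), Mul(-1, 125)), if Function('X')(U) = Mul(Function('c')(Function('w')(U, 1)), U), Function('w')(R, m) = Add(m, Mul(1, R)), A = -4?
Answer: Rational(-241, 2) ≈ -120.50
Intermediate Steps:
Function('w')(R, m) = Add(R, m) (Function('w')(R, m) = Add(m, R) = Add(R, m))
Function('u')(H, o) = Rational(-3, 2) (Function('u')(H, o) = Add(Mul(6, Pow(-4, -1)), Mul(0, Pow(o, -1))) = Add(Mul(6, Rational(-1, 4)), 0) = Add(Rational(-3, 2), 0) = Rational(-3, 2))
Function('c')(z) = -3 (Function('c')(z) = Add(Rational(-7, 2), Mul(3, Pow(6, -1))) = Add(Rational(-7, 2), Mul(3, Rational(1, 6))) = Add(Rational(-7, 2), Rational(1, 2)) = -3)
Function('X')(U) = Mul(-3, U)
Add(Function('X')(Function('u')(-2, 4)), Mul(-1, 125)) = Add(Mul(-3, Rational(-3, 2)), Mul(-1, 125)) = Add(Rational(9, 2), -125) = Rational(-241, 2)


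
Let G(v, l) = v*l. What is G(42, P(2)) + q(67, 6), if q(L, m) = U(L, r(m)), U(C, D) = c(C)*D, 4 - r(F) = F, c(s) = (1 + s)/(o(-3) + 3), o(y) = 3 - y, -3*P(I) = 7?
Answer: -1018/9 ≈ -113.11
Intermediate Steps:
P(I) = -7/3 (P(I) = -⅓*7 = -7/3)
c(s) = ⅑ + s/9 (c(s) = (1 + s)/((3 - 1*(-3)) + 3) = (1 + s)/((3 + 3) + 3) = (1 + s)/(6 + 3) = (1 + s)/9 = (1 + s)*(⅑) = ⅑ + s/9)
r(F) = 4 - F
G(v, l) = l*v
U(C, D) = D*(⅑ + C/9) (U(C, D) = (⅑ + C/9)*D = D*(⅑ + C/9))
q(L, m) = (1 + L)*(4 - m)/9 (q(L, m) = (4 - m)*(1 + L)/9 = (1 + L)*(4 - m)/9)
G(42, P(2)) + q(67, 6) = -7/3*42 - (1 + 67)*(-4 + 6)/9 = -98 - ⅑*68*2 = -98 - 136/9 = -1018/9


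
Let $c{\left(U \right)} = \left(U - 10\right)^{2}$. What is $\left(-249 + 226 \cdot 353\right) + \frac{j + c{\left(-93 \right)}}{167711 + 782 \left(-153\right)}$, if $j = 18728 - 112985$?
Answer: $\frac{3822477737}{48065} \approx 79527.0$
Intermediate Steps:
$j = -94257$
$c{\left(U \right)} = \left(-10 + U\right)^{2}$
$\left(-249 + 226 \cdot 353\right) + \frac{j + c{\left(-93 \right)}}{167711 + 782 \left(-153\right)} = \left(-249 + 226 \cdot 353\right) + \frac{-94257 + \left(-10 - 93\right)^{2}}{167711 + 782 \left(-153\right)} = \left(-249 + 79778\right) + \frac{-94257 + \left(-103\right)^{2}}{167711 - 119646} = 79529 + \frac{-94257 + 10609}{48065} = 79529 - \frac{83648}{48065} = \frac{3822477737}{48065}$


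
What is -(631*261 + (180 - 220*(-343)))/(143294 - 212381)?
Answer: 240331/69087 ≈ 3.4787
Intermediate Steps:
-(631*261 + (180 - 220*(-343)))/(143294 - 212381) = -(164691 + (180 + 75460))/(-69087) = -(164691 + 75640)*(-1)/69087 = -240331*(-1)/69087 = -1*(-240331/69087) = 240331/69087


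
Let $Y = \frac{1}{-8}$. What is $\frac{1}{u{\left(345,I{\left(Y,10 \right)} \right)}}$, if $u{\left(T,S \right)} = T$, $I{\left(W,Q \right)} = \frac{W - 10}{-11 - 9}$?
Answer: $\frac{1}{345} \approx 0.0028986$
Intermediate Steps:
$Y = - \frac{1}{8} \approx -0.125$
$I{\left(W,Q \right)} = \frac{1}{2} - \frac{W}{20}$ ($I{\left(W,Q \right)} = \frac{-10 + W}{-20} = \left(-10 + W\right) \left(- \frac{1}{20}\right) = \frac{1}{2} - \frac{W}{20}$)
$\frac{1}{u{\left(345,I{\left(Y,10 \right)} \right)}} = \frac{1}{345}$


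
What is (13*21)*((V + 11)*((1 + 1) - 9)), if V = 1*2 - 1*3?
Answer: -19110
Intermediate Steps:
V = -1 (V = 2 - 3 = -1)
(13*21)*((V + 11)*((1 + 1) - 9)) = (13*21)*((-1 + 11)*((1 + 1) - 9)) = 273*(10*(2 - 9)) = 273*(10*(-7)) = 273*(-70) = -19110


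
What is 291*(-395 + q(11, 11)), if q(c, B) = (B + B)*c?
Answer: -44523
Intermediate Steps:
q(c, B) = 2*B*c (q(c, B) = (2*B)*c = 2*B*c)
291*(-395 + q(11, 11)) = 291*(-395 + 2*11*11) = 291*(-395 + 242) = 291*(-153) = -44523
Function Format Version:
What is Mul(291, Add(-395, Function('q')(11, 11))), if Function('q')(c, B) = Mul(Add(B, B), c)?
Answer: -44523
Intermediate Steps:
Function('q')(c, B) = Mul(2, B, c) (Function('q')(c, B) = Mul(Mul(2, B), c) = Mul(2, B, c))
Mul(291, Add(-395, Function('q')(11, 11))) = Mul(291, Add(-395, Mul(2, 11, 11))) = Mul(291, Add(-395, 242)) = Mul(291, -153) = -44523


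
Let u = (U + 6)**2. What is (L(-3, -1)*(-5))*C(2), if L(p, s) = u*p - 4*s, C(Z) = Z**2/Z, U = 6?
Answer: 4280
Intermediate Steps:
u = 144 (u = (6 + 6)**2 = 12**2 = 144)
C(Z) = Z
L(p, s) = -4*s + 144*p (L(p, s) = 144*p - 4*s = -4*s + 144*p)
(L(-3, -1)*(-5))*C(2) = ((-4*(-1) + 144*(-3))*(-5))*2 = ((4 - 432)*(-5))*2 = -428*(-5)*2 = 2140*2 = 4280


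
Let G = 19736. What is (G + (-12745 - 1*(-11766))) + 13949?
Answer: 32706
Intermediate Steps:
(G + (-12745 - 1*(-11766))) + 13949 = (19736 + (-12745 - 1*(-11766))) + 13949 = (19736 + (-12745 + 11766)) + 13949 = (19736 - 979) + 13949 = 18757 + 13949 = 32706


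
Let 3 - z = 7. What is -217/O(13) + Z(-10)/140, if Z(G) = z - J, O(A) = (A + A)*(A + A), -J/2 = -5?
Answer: -1423/3380 ≈ -0.42101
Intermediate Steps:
z = -4 (z = 3 - 1*7 = 3 - 7 = -4)
J = 10 (J = -2*(-5) = 10)
O(A) = 4*A² (O(A) = (2*A)*(2*A) = 4*A²)
Z(G) = -14 (Z(G) = -4 - 1*10 = -4 - 10 = -14)
-217/O(13) + Z(-10)/140 = -217/(4*13²) - 14/140 = -217/(4*169) - 14*1/140 = -217/676 - ⅒ = -1423/3380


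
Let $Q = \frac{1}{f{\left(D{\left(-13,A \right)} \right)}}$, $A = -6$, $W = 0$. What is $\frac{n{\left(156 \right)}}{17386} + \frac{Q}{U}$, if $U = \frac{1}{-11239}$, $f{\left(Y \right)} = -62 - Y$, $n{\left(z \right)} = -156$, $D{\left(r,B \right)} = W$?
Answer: $\frac{97695791}{538966} \approx 181.27$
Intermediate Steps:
$D{\left(r,B \right)} = 0$
$U = - \frac{1}{11239} \approx -8.8976 \cdot 10^{-5}$
$Q = - \frac{1}{62}$ ($Q = \frac{1}{-62 - 0} = \frac{1}{-62 + 0} = \frac{1}{-62} = - \frac{1}{62} \approx -0.016129$)
$\frac{n{\left(156 \right)}}{17386} + \frac{Q}{U} = - \frac{156}{17386} - \frac{1}{62 \left(- \frac{1}{11239}\right)} = \left(-156\right) \frac{1}{17386} - - \frac{11239}{62} = - \frac{78}{8693} + \frac{11239}{62} = \frac{97695791}{538966}$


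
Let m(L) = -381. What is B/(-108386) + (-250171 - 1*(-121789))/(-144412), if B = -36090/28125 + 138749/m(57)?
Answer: 415753967711818/465898677436875 ≈ 0.89237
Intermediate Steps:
B = -87023687/238125 (B = -36090/28125 + 138749/(-381) = -36090*1/28125 + 138749*(-1/381) = -802/625 - 138749/381 = -87023687/238125 ≈ -365.45)
B/(-108386) + (-250171 - 1*(-121789))/(-144412) = -87023687/238125/(-108386) + (-250171 - 1*(-121789))/(-144412) = -87023687/238125*(-1/108386) + (-250171 + 121789)*(-1/144412) = 87023687/25809416250 - 128382*(-1/144412) = 87023687/25809416250 + 64191/72206 = 415753967711818/465898677436875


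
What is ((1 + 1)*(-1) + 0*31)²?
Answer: 4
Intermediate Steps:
((1 + 1)*(-1) + 0*31)² = (2*(-1) + 0)² = (-2 + 0)² = (-2)² = 4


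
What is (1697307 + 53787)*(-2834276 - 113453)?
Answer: -5161750565526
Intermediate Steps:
(1697307 + 53787)*(-2834276 - 113453) = 1751094*(-2947729) = -5161750565526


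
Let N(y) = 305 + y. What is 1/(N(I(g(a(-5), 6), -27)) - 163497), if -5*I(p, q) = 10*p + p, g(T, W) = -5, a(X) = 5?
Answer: -1/163181 ≈ -6.1282e-6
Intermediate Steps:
I(p, q) = -11*p/5 (I(p, q) = -(10*p + p)/5 = -11*p/5)
1/(N(I(g(a(-5), 6), -27)) - 163497) = 1/((305 - 11/5*(-5)) - 163497) = 1/((305 + 11) - 163497) = 1/(316 - 163497) = 1/(-163181) = -1/163181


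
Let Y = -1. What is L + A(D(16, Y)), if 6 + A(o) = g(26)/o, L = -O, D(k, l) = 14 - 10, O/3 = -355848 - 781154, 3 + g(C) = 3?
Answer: 3411000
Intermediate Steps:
g(C) = 0 (g(C) = -3 + 3 = 0)
O = -3411006 (O = 3*(-355848 - 781154) = 3*(-1137002) = -3411006)
D(k, l) = 4
L = 3411006 (L = -1*(-3411006) = 3411006)
A(o) = -6 (A(o) = -6 + 0/o = -6 + 0 = -6)
L + A(D(16, Y)) = 3411006 - 6 = 3411000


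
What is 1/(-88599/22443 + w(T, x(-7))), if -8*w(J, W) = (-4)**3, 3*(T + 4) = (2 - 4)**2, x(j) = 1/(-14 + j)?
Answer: 7481/30315 ≈ 0.24678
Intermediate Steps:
T = -8/3 (T = -4 + (2 - 4)**2/3 = -4 + (1/3)*(-2)**2 = -4 + (1/3)*4 = -4 + 4/3 = -8/3 ≈ -2.6667)
w(J, W) = 8 (w(J, W) = -1/8*(-4)**3 = -1/8*(-64) = 8)
1/(-88599/22443 + w(T, x(-7))) = 1/(-88599/22443 + 8) = 1/(-88599*1/22443 + 8) = 1/(-29533/7481 + 8) = 1/(30315/7481) = 7481/30315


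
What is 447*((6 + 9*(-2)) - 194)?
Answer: -92082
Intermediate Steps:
447*((6 + 9*(-2)) - 194) = 447*((6 - 18) - 194) = 447*(-12 - 194) = 447*(-206) = -92082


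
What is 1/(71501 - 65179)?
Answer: 1/6322 ≈ 0.00015818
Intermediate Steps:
1/(71501 - 65179) = 1/6322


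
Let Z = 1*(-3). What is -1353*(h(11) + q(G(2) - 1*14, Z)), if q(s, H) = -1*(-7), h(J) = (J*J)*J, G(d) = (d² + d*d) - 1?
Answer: -1810314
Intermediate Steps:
G(d) = -1 + 2*d² (G(d) = (d² + d²) - 1 = 2*d² - 1 = -1 + 2*d²)
h(J) = J³ (h(J) = J²*J = J³)
Z = -3
q(s, H) = 7
-1353*(h(11) + q(G(2) - 1*14, Z)) = -1353*(11³ + 7) = -1353*(1331 + 7) = -1353*1338 = -1810314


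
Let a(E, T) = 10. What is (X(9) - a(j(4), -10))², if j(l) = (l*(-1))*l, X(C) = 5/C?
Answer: 7225/81 ≈ 89.198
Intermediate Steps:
j(l) = -l² (j(l) = (-l)*l = -l²)
(X(9) - a(j(4), -10))² = (5/9 - 1*10)² = (5*(⅑) - 10)² = (5/9 - 10)² = (-85/9)² = 7225/81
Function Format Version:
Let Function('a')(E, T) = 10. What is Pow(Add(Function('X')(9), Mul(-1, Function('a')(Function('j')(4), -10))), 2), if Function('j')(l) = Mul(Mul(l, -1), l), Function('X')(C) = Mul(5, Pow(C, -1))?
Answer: Rational(7225, 81) ≈ 89.198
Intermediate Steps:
Function('j')(l) = Mul(-1, Pow(l, 2)) (Function('j')(l) = Mul(Mul(-1, l), l) = Mul(-1, Pow(l, 2)))
Pow(Add(Function('X')(9), Mul(-1, Function('a')(Function('j')(4), -10))), 2) = Pow(Add(Mul(5, Pow(9, -1)), Mul(-1, 10)), 2) = Pow(Add(Mul(5, Rational(1, 9)), -10), 2) = Pow(Add(Rational(5, 9), -10), 2) = Pow(Rational(-85, 9), 2) = Rational(7225, 81)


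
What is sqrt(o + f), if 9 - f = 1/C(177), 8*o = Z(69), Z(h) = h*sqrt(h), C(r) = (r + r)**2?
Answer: sqrt(4511372 + 4323402*sqrt(69))/708 ≈ 8.9802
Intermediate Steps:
C(r) = 4*r**2 (C(r) = (2*r)**2 = 4*r**2)
Z(h) = h**(3/2)
o = 69*sqrt(69)/8 (o = 69**(3/2)/8 = (69*sqrt(69))/8 = 69*sqrt(69)/8 ≈ 71.645)
f = 1127843/125316 (f = 9 - 1/(4*177**2) = 9 - 1/(4*31329) = 9 - 1/125316 = 1127843/125316 ≈ 9.0000)
sqrt(o + f) = sqrt(69*sqrt(69)/8 + 1127843/125316) = sqrt(1127843/125316 + 69*sqrt(69)/8)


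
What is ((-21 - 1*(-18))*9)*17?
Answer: -459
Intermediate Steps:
((-21 - 1*(-18))*9)*17 = ((-21 + 18)*9)*17 = -3*9*17 = -27*17 = -459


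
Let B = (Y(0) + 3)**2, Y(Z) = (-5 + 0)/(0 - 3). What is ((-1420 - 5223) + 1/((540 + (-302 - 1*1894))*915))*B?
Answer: -493221226729/3409290 ≈ -1.4467e+5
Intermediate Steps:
Y(Z) = 5/3 (Y(Z) = -5/(-3) = -5*(-1/3) = 5/3)
B = 196/9 (B = (5/3 + 3)**2 = (14/3)**2 = 196/9 ≈ 21.778)
((-1420 - 5223) + 1/((540 + (-302 - 1*1894))*915))*B = ((-1420 - 5223) + 1/((540 + (-302 - 1*1894))*915))*(196/9) = (-6643 + (1/915)/(540 + (-302 - 1894)))*(196/9) = (-6643 + (1/915)/(540 - 2196))*(196/9) = (-6643 + (1/915)/(-1656))*(196/9) = (-6643 - 1/1656*1/915)*(196/9) = (-6643 - 1/1515240)*(196/9) = -10065739321/1515240*196/9 = -493221226729/3409290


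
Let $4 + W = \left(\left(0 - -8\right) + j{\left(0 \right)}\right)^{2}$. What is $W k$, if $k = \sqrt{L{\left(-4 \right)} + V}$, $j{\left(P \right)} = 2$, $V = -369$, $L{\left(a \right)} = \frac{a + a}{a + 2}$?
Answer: $96 i \sqrt{365} \approx 1834.1 i$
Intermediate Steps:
$L{\left(a \right)} = \frac{2 a}{2 + a}$
$W = 96$ ($W = -4 + \left(\left(0 - -8\right) + 2\right)^{2} = -4 + \left(\left(0 + 8\right) + 2\right)^{2} = -4 + \left(8 + 2\right)^{2} = -4 + 10^{2} = -4 + 100 = 96$)
$k = i \sqrt{365}$ ($k = \sqrt{2 \left(-4\right) \frac{1}{2 - 4} - 369} = \sqrt{2 \left(-4\right) \frac{1}{-2} - 369} = \sqrt{2 \left(-4\right) \left(- \frac{1}{2}\right) - 369} = \sqrt{4 - 369} = \sqrt{-365} = i \sqrt{365} \approx 19.105 i$)
$W k = 96 i \sqrt{365}$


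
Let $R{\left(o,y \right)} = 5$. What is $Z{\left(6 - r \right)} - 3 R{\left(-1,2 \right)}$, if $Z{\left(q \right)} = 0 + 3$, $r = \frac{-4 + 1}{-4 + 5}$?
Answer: $-12$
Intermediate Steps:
$r = -3$ ($r = 1^{-1} \left(-3\right) = 1 \left(-3\right) = -3$)
$Z{\left(q \right)} = 3$
$Z{\left(6 - r \right)} - 3 R{\left(-1,2 \right)} = 3 - 15 = -12$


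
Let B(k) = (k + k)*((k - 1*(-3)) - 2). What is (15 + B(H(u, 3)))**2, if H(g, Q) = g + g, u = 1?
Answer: 729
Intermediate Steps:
H(g, Q) = 2*g
B(k) = 2*k*(1 + k) (B(k) = (2*k)*((k + 3) - 2) = (2*k)*((3 + k) - 2) = (2*k)*(1 + k) = 2*k*(1 + k))
(15 + B(H(u, 3)))**2 = (15 + 2*(2*1)*(1 + 2*1))**2 = (15 + 2*2*(1 + 2))**2 = (15 + 2*2*3)**2 = (15 + 12)**2 = 27**2 = 729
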